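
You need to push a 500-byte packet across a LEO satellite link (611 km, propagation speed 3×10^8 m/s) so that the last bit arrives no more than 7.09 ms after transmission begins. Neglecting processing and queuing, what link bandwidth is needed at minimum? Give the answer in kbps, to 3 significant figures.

792 kbps

L = 4000 bits.
Propagation delay = 611000 / 300000000 = 2.03667 ms.
Transmission budget = 7.09 − 2.03667 = 5.05333 ms.
R ≥ L / t_tx = 4000 bits / 0.00505333 s = 792 kbps.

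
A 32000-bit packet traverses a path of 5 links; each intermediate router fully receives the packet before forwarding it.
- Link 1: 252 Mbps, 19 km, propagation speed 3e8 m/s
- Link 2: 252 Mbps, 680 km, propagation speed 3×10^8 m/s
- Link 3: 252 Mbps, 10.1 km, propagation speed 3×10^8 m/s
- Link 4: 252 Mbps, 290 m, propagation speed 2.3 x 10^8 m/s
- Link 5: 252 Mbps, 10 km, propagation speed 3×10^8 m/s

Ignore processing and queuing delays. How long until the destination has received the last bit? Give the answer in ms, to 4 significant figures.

3.033 ms

Transmission delay per hop = L/R = 32000/252000000 = 0.126984 ms; 5 hops → 0.634921 ms.
Propagation delays (d/s per hop): 0.0633333, 2.26667, 0.0336667, 0.00126087, 0.0333333 ms; sum = 2.39826 ms.
End-to-end = 3.033 ms.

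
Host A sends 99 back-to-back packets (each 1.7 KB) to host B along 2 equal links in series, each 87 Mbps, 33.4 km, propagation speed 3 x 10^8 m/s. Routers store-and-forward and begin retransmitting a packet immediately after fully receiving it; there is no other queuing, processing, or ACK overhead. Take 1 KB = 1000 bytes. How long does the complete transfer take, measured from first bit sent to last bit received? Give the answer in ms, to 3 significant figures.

15.9 ms

Per-hop transmission t_tx = L/R = 13600/87000000 = 0.156322 ms.
Per-hop propagation t_prop = 33400/300000000 = 0.111333 ms.
Pipeline fill: first packet needs 2·t_tx to clear all hops; remaining 98 packets each add one t_tx.
Total = (2+99-1)·t_tx + 2·t_prop = 100·0.156322 + 2·0.111333 = 15.9 ms.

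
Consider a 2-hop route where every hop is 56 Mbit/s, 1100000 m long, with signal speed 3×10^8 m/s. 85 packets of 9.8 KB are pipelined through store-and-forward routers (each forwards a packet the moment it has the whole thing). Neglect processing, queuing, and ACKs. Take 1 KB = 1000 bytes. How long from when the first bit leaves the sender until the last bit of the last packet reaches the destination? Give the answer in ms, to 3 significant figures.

128 ms

Per-hop transmission t_tx = L/R = 78400/56000000 = 1.4 ms.
Per-hop propagation t_prop = 1100000/300000000 = 3.66667 ms.
Pipeline fill: first packet needs 2·t_tx to clear all hops; remaining 84 packets each add one t_tx.
Total = (2+85-1)·t_tx + 2·t_prop = 86·1.4 + 2·3.66667 = 128 ms.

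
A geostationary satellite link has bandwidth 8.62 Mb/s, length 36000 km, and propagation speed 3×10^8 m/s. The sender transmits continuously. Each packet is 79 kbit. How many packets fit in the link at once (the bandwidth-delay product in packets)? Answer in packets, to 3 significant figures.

Propagation delay = 36000000 / 300000000 = 0.12 s.
BDP = R × t_prop = 8620000 × 0.12 = 1034400 bits.
In packets of 79000 bits: 13.1 packets.

13.1 packets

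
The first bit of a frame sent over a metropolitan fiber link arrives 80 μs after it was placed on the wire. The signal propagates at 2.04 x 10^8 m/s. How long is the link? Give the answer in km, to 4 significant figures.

16.32 km

d = s × t_prop = 204000000 × 8e-05 = 16.32 km.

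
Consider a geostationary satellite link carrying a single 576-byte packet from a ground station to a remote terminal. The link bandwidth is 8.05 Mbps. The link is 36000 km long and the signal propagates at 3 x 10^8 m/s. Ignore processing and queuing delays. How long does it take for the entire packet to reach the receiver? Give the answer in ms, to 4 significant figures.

L = 576 × 8 = 4608 bits.
Transmission delay = L/R = 4608 / 8.05e+06 = 0.572422 ms.
Propagation delay = d/s = 36000000 m / 300000000 m/s = 120 ms.
Total = 120.6 ms.

120.6 ms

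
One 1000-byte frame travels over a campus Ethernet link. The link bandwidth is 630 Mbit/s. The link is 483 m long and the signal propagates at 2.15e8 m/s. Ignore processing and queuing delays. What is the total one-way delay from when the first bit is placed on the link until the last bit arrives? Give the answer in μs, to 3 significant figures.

14.9 μs

L = 1000 × 8 = 8000 bits.
Transmission delay = L/R = 8000 / 630000000 = 12.6984 μs.
Propagation delay = d/s = 483 m / 215000000 m/s = 2.24651 μs.
Total = 14.9 μs.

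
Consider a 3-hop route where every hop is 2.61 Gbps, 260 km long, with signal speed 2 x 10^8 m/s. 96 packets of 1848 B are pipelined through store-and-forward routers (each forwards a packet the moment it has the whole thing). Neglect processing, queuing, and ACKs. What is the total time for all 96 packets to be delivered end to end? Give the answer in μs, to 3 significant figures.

4460 μs

Per-hop transmission t_tx = L/R = 14784/2610000000 = 5.66437 μs.
Per-hop propagation t_prop = 260000/200000000 = 1300 μs.
Pipeline fill: first packet needs 3·t_tx to clear all hops; remaining 95 packets each add one t_tx.
Total = (3+96-1)·t_tx + 3·t_prop = 98·5.66437 + 3·1300 = 4460 μs.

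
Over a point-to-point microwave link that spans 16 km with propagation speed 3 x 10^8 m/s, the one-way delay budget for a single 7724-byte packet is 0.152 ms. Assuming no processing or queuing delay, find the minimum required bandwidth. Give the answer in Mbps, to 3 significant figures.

L = 61792 bits.
Propagation delay = 16000 / 300000000 = 0.0533333 ms.
Transmission budget = 0.152 − 0.0533333 = 0.0986667 ms.
R ≥ L / t_tx = 61792 bits / 9.86667e-05 s = 626 Mbps.

626 Mbps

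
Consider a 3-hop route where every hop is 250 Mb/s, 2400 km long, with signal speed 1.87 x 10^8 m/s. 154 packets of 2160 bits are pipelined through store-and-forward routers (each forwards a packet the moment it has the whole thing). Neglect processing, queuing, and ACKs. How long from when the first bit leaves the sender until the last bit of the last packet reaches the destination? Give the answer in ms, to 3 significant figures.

39.9 ms

Per-hop transmission t_tx = L/R = 2160/250000000 = 0.00864 ms.
Per-hop propagation t_prop = 2400000/187000000 = 12.8342 ms.
Pipeline fill: first packet needs 3·t_tx to clear all hops; remaining 153 packets each add one t_tx.
Total = (3+154-1)·t_tx + 3·t_prop = 156·0.00864 + 3·12.8342 = 39.9 ms.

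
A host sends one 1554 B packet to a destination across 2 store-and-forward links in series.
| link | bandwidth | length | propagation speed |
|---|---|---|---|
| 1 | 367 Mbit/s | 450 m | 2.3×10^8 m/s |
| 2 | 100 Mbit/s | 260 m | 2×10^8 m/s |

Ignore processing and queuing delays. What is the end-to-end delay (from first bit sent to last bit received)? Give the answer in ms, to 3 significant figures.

0.161 ms

L = 1554 × 8 = 12432 bits.
Transmission delays (L/R per hop): 0.0338747, 0.12432 ms; sum = 0.158195 ms.
Propagation delays (d/s per hop): 0.00195652, 0.0013 ms; sum = 0.00325652 ms.
End-to-end = 0.161 ms.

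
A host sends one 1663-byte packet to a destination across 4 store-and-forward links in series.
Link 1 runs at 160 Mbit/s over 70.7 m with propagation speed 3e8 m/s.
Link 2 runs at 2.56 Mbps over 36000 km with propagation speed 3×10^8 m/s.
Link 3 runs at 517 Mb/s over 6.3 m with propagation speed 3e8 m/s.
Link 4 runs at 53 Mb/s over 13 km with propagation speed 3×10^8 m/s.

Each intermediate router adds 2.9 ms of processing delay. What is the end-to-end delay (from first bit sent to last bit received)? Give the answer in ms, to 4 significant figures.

L = 1663 × 8 = 13304 bits.
Transmission delays (L/R per hop): 0.08315, 5.19688, 0.0257331, 0.251019 ms; sum = 5.55678 ms.
Propagation delays (d/s per hop): 0.000235667, 120, 2.1e-05, 0.0433333 ms; sum = 120.044 ms.
Processing at 3 router(s): 3 × 2.9 ms = 8.7 ms.
End-to-end = 134.3 ms.

134.3 ms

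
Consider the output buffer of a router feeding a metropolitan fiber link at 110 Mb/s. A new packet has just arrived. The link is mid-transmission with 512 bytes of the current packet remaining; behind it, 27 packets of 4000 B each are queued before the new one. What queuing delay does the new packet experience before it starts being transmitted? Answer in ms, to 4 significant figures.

Each queued packet: L/R = 32000/110000000 = 0.290909 ms.
27 queued → 7.85455 ms.
Plus remaining 4096 bits of current packet: 0.0372364 ms.
Queuing delay = 7.892 ms.

7.892 ms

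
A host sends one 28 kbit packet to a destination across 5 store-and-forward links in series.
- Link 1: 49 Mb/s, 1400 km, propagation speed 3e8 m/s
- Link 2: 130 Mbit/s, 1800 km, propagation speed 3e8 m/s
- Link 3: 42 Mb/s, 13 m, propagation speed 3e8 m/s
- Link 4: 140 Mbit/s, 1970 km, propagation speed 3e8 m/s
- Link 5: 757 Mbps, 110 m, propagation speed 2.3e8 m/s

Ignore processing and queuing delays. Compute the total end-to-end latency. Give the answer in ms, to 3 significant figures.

18.9 ms

L = 28000 bits.
Transmission delays (L/R per hop): 0.571429, 0.215385, 0.666667, 0.2, 0.0369881 ms; sum = 1.69047 ms.
Propagation delays (d/s per hop): 4.66667, 6, 4.33333e-05, 6.56667, 0.000478261 ms; sum = 17.2339 ms.
End-to-end = 18.9 ms.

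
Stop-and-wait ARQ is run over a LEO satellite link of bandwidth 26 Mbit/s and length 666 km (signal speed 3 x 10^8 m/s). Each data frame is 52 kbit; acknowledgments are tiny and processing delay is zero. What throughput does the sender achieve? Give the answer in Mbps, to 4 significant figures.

t_tx = L/R = 52000/26000000 = 0.002 s.
t_prop = 666000/300000000 = 0.00222 s; RTT = 0.00444 s.
Cycle = t_tx + RTT = 0.00644 s.
Throughput = L / cycle = 52000 / 0.00644 = 8.075 Mbps.

8.075 Mbps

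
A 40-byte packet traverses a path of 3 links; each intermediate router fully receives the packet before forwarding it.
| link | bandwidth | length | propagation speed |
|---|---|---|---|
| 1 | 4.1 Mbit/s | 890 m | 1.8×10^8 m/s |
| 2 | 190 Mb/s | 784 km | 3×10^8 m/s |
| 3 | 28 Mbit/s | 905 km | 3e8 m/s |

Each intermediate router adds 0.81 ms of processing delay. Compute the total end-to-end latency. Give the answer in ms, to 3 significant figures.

L = 40 × 8 = 320 bits.
Transmission delays (L/R per hop): 0.0780488, 0.00168421, 0.0114286 ms; sum = 0.0911616 ms.
Propagation delays (d/s per hop): 0.00494444, 2.61333, 3.01667 ms; sum = 5.63494 ms.
Processing at 2 router(s): 2 × 0.81 ms = 1.62 ms.
End-to-end = 7.35 ms.

7.35 ms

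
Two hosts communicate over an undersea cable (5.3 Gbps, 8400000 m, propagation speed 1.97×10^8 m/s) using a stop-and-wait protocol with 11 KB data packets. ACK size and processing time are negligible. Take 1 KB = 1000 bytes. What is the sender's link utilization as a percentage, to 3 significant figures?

t_tx = L/R = 88000/5300000000 = 1.66038e-05 s.
t_prop = 8400000/197000000 = 0.0426396 s; RTT = 0.0852792 s.
Cycle = t_tx + RTT = 0.0852958 s.
Utilization = t_tx / cycle = 1.66038e-05/0.0852958 = 0.0195 %.

0.0195 %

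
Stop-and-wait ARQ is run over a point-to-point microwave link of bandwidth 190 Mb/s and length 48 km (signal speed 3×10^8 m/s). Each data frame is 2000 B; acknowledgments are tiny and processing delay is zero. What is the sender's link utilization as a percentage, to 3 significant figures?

t_tx = L/R = 16000/190000000 = 8.42105e-05 s.
t_prop = 48000/300000000 = 0.00016 s; RTT = 0.00032 s.
Cycle = t_tx + RTT = 0.000404211 s.
Utilization = t_tx / cycle = 8.42105e-05/0.000404211 = 20.8 %.

20.8 %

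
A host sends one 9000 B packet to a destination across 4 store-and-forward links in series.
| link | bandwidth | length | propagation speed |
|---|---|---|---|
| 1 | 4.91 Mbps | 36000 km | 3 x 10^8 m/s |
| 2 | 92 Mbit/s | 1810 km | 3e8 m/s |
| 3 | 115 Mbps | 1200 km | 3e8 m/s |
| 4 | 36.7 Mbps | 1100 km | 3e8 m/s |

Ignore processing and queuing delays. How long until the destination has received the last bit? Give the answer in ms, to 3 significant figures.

L = 9000 × 8 = 72000 bits.
Transmission delays (L/R per hop): 14.664, 0.782609, 0.626087, 1.96185 ms; sum = 18.0345 ms.
Propagation delays (d/s per hop): 120, 6.03333, 4, 3.66667 ms; sum = 133.7 ms.
End-to-end = 152 ms.

152 ms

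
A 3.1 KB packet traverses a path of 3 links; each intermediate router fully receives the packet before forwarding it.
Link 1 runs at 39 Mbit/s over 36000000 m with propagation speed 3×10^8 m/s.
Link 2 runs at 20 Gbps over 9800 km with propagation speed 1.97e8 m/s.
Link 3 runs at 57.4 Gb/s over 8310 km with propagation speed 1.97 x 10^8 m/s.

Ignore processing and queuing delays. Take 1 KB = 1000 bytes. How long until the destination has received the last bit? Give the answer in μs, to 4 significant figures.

L = 24800 bits.
Transmission delays (L/R per hop): 635.897, 1.24, 0.432056 μs; sum = 637.569 μs.
Propagation delays (d/s per hop): 120000, 49746.2, 42182.7 μs; sum = 211929 μs.
End-to-end = 212600 μs.

212600 μs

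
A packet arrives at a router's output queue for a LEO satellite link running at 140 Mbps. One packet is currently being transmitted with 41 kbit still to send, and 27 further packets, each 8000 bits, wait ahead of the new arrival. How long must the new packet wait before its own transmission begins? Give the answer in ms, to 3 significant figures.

1.84 ms

Each queued packet: L/R = 8000/140000000 = 0.0571429 ms.
27 queued → 1.54286 ms.
Plus remaining 41000 bits of current packet: 0.292857 ms.
Queuing delay = 1.84 ms.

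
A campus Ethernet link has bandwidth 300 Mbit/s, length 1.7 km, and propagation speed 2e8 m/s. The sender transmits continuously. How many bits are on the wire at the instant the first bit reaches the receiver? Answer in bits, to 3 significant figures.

Propagation delay = 1700 / 200000000 = 8.5e-06 s.
BDP = R × t_prop = 300000000 × 8.5e-06 = 2550 bits.

2550 bits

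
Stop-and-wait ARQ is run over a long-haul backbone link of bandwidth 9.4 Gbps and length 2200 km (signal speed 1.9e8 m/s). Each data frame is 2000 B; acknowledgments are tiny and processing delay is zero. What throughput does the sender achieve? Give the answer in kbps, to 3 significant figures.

691 kbps

t_tx = L/R = 16000/9400000000 = 1.70213e-06 s.
t_prop = 2200000/190000000 = 0.0115789 s; RTT = 0.0231579 s.
Cycle = t_tx + RTT = 0.0231596 s.
Throughput = L / cycle = 16000 / 0.0231596 = 691 kbps.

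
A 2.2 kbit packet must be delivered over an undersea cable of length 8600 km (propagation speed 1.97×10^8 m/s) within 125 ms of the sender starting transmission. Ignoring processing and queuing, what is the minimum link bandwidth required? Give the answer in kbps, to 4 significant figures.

27.05 kbps

Propagation delay = 8600000 / 197000000 = 43.6548 ms.
Transmission budget = 125 − 43.6548 = 81.3452 ms.
R ≥ L / t_tx = 2200 bits / 0.0813452 s = 27.05 kbps.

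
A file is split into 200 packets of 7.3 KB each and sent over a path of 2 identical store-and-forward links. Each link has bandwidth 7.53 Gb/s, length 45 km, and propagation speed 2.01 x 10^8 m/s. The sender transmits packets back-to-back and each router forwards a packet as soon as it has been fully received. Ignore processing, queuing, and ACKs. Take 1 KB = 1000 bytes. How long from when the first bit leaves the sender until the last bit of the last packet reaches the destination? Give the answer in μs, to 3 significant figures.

Per-hop transmission t_tx = L/R = 58400/7530000000 = 7.75564 μs.
Per-hop propagation t_prop = 45000/2.01e+08 = 223.881 μs.
Pipeline fill: first packet needs 2·t_tx to clear all hops; remaining 199 packets each add one t_tx.
Total = (2+200-1)·t_tx + 2·t_prop = 201·7.75564 + 2·223.881 = 2010 μs.

2010 μs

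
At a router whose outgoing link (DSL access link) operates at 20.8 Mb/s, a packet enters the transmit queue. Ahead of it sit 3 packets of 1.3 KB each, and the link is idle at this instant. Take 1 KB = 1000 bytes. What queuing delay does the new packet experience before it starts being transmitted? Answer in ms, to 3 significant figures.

1.50 ms

Each queued packet: L/R = 10400/20800000 = 0.5 ms.
3 queued → 1.5 ms.
Queuing delay = 1.50 ms.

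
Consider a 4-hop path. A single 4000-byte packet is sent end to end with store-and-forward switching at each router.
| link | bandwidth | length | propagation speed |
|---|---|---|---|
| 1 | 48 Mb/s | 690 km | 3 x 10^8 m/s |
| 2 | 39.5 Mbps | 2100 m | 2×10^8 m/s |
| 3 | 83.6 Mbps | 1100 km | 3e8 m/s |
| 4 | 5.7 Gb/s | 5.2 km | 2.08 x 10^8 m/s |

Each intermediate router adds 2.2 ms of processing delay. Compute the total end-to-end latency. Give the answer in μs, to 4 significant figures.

14470 μs

L = 4000 × 8 = 32000 bits.
Transmission delays (L/R per hop): 666.667, 810.127, 382.775, 5.61404 μs; sum = 1865.18 μs.
Propagation delays (d/s per hop): 2300, 10.5, 3666.67, 25 μs; sum = 6002.17 μs.
Processing at 3 router(s): 3 × 2.2 ms = 6600 μs.
End-to-end = 14470 μs.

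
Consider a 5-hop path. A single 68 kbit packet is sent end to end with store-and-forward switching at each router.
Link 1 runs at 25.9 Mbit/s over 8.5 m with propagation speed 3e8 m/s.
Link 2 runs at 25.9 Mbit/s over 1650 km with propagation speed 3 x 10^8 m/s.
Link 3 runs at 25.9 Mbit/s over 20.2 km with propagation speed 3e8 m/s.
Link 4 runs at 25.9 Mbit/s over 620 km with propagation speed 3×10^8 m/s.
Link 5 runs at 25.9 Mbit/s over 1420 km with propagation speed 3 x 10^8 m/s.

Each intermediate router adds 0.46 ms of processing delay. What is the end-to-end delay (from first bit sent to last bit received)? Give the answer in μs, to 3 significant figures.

27300 μs

L = 68000 bits.
Transmission delay per hop = L/R = 68000/25900000 = 2625.48 μs; 5 hops → 13127.4 μs.
Propagation delays (d/s per hop): 0.0283333, 5500, 67.3333, 2066.67, 4733.33 μs; sum = 12367.4 μs.
Processing at 4 router(s): 4 × 0.46 ms = 1840 μs.
End-to-end = 27300 μs.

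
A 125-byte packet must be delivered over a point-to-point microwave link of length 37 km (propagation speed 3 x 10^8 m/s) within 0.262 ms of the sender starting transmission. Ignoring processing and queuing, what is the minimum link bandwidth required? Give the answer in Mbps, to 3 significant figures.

L = 1000 bits.
Propagation delay = 37000 / 300000000 = 0.123333 ms.
Transmission budget = 0.262 − 0.123333 = 0.138667 ms.
R ≥ L / t_tx = 1000 bits / 0.000138667 s = 7.21 Mbps.

7.21 Mbps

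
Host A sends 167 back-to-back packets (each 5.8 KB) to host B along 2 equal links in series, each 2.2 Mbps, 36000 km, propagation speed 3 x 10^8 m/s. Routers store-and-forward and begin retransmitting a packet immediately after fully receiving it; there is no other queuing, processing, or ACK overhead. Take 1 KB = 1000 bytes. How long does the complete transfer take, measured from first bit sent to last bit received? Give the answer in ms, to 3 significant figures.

3780 ms

Per-hop transmission t_tx = L/R = 46400/2200000 = 21.0909 ms.
Per-hop propagation t_prop = 36000000/300000000 = 120 ms.
Pipeline fill: first packet needs 2·t_tx to clear all hops; remaining 166 packets each add one t_tx.
Total = (2+167-1)·t_tx + 2·t_prop = 168·21.0909 + 2·120 = 3780 ms.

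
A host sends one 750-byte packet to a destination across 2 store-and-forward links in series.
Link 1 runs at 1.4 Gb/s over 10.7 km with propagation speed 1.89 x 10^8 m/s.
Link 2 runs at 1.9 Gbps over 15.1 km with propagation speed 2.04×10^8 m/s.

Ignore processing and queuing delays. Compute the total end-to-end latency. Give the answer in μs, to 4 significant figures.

L = 750 × 8 = 6000 bits.
Transmission delays (L/R per hop): 4.28571, 3.15789 μs; sum = 7.44361 μs.
Propagation delays (d/s per hop): 56.6138, 74.0196 μs; sum = 130.633 μs.
End-to-end = 138.1 μs.

138.1 μs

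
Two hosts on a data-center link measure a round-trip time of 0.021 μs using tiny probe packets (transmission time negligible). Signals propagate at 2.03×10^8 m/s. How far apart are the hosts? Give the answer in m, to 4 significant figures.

2.132 m

One-way propagation = RTT/2 = 0.0105 μs.
d = s × t = 2.03e+08 × 1.05e-08 = 2.132 m.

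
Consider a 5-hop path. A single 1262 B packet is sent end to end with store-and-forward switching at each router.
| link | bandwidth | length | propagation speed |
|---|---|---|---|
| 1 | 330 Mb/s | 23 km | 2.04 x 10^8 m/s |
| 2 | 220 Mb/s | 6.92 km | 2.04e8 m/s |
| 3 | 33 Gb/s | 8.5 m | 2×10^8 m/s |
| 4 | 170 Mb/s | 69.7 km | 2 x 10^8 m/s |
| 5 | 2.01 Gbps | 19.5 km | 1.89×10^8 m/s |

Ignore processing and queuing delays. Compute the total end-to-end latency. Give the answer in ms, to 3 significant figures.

L = 1262 × 8 = 10096 bits.
Transmission delays (L/R per hop): 0.0305939, 0.0458909, 0.000305939, 0.0593882, 0.00502289 ms; sum = 0.141202 ms.
Propagation delays (d/s per hop): 0.112745, 0.0339216, 4.25e-05, 0.3485, 0.103175 ms; sum = 0.598384 ms.
End-to-end = 0.740 ms.

0.740 ms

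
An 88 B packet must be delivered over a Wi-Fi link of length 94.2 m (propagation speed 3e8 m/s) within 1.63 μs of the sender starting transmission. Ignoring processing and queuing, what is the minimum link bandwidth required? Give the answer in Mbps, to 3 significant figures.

535 Mbps

L = 704 bits.
Propagation delay = 94.2 / 300000000 = 0.314 μs.
Transmission budget = 1.63 − 0.314 = 1.316 μs.
R ≥ L / t_tx = 704 bits / 1.316e-06 s = 535 Mbps.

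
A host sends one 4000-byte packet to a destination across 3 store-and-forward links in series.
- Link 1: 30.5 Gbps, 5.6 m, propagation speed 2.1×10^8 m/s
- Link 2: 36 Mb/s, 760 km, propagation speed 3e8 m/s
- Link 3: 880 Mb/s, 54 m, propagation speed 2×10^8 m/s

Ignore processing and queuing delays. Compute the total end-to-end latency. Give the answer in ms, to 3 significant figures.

L = 4000 × 8 = 32000 bits.
Transmission delays (L/R per hop): 0.00104918, 0.888889, 0.0363636 ms; sum = 0.926302 ms.
Propagation delays (d/s per hop): 2.66667e-05, 2.53333, 0.00027 ms; sum = 2.53363 ms.
End-to-end = 3.46 ms.

3.46 ms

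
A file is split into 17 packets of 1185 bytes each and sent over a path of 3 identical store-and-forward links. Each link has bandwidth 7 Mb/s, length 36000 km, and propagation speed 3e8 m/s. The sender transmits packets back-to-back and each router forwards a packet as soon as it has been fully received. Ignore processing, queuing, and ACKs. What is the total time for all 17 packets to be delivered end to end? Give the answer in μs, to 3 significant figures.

386000 μs

Per-hop transmission t_tx = L/R = 9480/7000000 = 1354.29 μs.
Per-hop propagation t_prop = 36000000/300000000 = 120000 μs.
Pipeline fill: first packet needs 3·t_tx to clear all hops; remaining 16 packets each add one t_tx.
Total = (3+17-1)·t_tx + 3·t_prop = 19·1354.29 + 3·120000 = 386000 μs.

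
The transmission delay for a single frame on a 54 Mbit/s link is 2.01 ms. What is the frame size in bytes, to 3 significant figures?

13600 bytes

L = R × t_tx = 54000000 b/s × 0.00201 s = 108540 bits.
In bytes: 108540 / 8 = 13600 bytes.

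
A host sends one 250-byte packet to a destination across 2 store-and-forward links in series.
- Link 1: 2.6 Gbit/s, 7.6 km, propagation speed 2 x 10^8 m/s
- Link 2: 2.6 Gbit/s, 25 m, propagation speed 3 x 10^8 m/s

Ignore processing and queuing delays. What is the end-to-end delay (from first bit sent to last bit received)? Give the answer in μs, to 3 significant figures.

L = 250 × 8 = 2000 bits.
Transmission delay per hop = L/R = 2000/2600000000 = 0.769231 μs; 2 hops → 1.53846 μs.
Propagation delays (d/s per hop): 38, 0.0833333 μs; sum = 38.0833 μs.
End-to-end = 39.6 μs.

39.6 μs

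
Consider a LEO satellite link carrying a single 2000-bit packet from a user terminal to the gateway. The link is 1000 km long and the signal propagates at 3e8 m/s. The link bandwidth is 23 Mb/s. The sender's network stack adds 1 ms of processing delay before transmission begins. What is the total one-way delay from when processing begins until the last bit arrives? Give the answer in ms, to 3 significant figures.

Transmission delay = L/R = 2000 / 23000000 = 0.0869565 ms.
Propagation delay = d/s = 1000000 m / 300000000 m/s = 3.33333 ms.
Plus processing delay 1 ms = 1 ms.
Total = 4.42 ms.

4.42 ms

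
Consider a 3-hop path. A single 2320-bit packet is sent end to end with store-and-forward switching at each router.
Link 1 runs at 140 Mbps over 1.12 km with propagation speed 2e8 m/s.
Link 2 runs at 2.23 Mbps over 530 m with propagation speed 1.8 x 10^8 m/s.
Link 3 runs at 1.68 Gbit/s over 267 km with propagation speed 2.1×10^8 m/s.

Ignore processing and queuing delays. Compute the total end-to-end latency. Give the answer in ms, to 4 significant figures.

2.338 ms

Transmission delays (L/R per hop): 0.0165714, 1.04036, 0.00138095 ms; sum = 1.05831 ms.
Propagation delays (d/s per hop): 0.0056, 0.00294444, 1.27143 ms; sum = 1.27997 ms.
End-to-end = 2.338 ms.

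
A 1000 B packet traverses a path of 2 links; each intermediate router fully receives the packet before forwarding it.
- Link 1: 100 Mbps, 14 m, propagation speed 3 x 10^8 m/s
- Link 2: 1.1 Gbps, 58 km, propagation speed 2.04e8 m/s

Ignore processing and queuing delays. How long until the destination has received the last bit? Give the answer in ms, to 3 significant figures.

0.372 ms

L = 1000 × 8 = 8000 bits.
Transmission delays (L/R per hop): 0.08, 0.00727273 ms; sum = 0.0872727 ms.
Propagation delays (d/s per hop): 4.66667e-05, 0.284314 ms; sum = 0.28436 ms.
End-to-end = 0.372 ms.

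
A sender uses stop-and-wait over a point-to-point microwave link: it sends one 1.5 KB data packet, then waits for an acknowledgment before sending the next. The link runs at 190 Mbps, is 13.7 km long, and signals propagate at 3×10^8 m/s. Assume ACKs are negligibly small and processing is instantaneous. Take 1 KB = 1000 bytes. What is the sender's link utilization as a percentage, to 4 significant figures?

40.88 %

t_tx = L/R = 12000/190000000 = 6.31579e-05 s.
t_prop = 13700/300000000 = 4.56667e-05 s; RTT = 9.13333e-05 s.
Cycle = t_tx + RTT = 0.000154491 s.
Utilization = t_tx / cycle = 6.31579e-05/0.000154491 = 40.88 %.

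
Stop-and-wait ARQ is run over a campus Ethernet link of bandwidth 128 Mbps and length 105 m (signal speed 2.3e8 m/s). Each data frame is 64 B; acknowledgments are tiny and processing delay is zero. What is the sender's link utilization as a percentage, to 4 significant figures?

81.42 %

t_tx = L/R = 512/128000000 = 4e-06 s.
t_prop = 105/2.3e+08 = 4.56522e-07 s; RTT = 9.13043e-07 s.
Cycle = t_tx + RTT = 4.91304e-06 s.
Utilization = t_tx / cycle = 4e-06/4.91304e-06 = 81.42 %.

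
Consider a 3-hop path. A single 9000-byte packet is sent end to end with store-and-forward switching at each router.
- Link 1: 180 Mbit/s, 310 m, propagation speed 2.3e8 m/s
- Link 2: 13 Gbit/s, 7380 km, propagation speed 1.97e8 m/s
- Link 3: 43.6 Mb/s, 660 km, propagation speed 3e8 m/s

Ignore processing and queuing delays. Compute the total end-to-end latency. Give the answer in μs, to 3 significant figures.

41700 μs

L = 9000 × 8 = 72000 bits.
Transmission delays (L/R per hop): 400, 5.53846, 1651.38 μs; sum = 2056.91 μs.
Propagation delays (d/s per hop): 1.34783, 37461.9, 2200 μs; sum = 39663.3 μs.
End-to-end = 41700 μs.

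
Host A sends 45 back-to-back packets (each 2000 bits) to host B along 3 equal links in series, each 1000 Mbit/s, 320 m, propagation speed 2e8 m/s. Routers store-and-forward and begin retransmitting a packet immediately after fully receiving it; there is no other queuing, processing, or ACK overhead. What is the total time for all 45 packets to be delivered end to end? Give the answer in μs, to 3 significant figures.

Per-hop transmission t_tx = L/R = 2000/1000000000 = 2 μs.
Per-hop propagation t_prop = 320/200000000 = 1.6 μs.
Pipeline fill: first packet needs 3·t_tx to clear all hops; remaining 44 packets each add one t_tx.
Total = (3+45-1)·t_tx + 3·t_prop = 47·2 + 3·1.6 = 98.8 μs.

98.8 μs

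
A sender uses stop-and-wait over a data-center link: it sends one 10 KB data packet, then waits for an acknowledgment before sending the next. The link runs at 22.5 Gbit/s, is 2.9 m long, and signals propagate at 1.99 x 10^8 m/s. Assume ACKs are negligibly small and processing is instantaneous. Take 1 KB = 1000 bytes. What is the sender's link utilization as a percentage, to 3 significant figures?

t_tx = L/R = 80000/22500000000 = 3.55556e-06 s.
t_prop = 2.9/199000000 = 1.45729e-08 s; RTT = 2.91457e-08 s.
Cycle = t_tx + RTT = 3.5847e-06 s.
Utilization = t_tx / cycle = 3.55556e-06/3.5847e-06 = 99.2 %.

99.2 %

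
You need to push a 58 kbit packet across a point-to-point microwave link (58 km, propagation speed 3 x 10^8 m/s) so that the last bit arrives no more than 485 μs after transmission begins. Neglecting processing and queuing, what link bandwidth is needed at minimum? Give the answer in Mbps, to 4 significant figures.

198.9 Mbps

Propagation delay = 58000 / 300000000 = 193.333 μs.
Transmission budget = 485 − 193.333 = 291.667 μs.
R ≥ L / t_tx = 58000 bits / 0.000291667 s = 198.9 Mbps.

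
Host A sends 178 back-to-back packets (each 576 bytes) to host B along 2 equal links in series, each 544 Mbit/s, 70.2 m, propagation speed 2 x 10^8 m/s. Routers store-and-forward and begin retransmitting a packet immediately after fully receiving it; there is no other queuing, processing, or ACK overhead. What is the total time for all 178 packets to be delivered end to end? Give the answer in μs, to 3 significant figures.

1520 μs

Per-hop transmission t_tx = L/R = 4608/544000000 = 8.47059 μs.
Per-hop propagation t_prop = 70.2/200000000 = 0.351 μs.
Pipeline fill: first packet needs 2·t_tx to clear all hops; remaining 177 packets each add one t_tx.
Total = (2+178-1)·t_tx + 2·t_prop = 179·8.47059 + 2·0.351 = 1520 μs.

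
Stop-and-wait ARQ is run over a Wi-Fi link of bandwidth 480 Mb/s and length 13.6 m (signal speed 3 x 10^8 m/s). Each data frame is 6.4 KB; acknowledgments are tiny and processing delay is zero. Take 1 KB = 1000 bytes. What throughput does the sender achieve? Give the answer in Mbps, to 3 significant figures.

480 Mbps

t_tx = L/R = 51200/480000000 = 0.000106667 s.
t_prop = 13.6/300000000 = 4.53333e-08 s; RTT = 9.06667e-08 s.
Cycle = t_tx + RTT = 0.000106757 s.
Throughput = L / cycle = 51200 / 0.000106757 = 480 Mbps.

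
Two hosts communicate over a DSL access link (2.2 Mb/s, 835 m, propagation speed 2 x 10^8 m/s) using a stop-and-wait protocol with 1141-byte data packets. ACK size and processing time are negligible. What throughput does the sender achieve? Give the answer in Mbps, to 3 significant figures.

t_tx = L/R = 9128/2200000 = 0.00414909 s.
t_prop = 835/200000000 = 4.175e-06 s; RTT = 8.35e-06 s.
Cycle = t_tx + RTT = 0.00415744 s.
Throughput = L / cycle = 9128 / 0.00415744 = 2.20 Mbps.

2.20 Mbps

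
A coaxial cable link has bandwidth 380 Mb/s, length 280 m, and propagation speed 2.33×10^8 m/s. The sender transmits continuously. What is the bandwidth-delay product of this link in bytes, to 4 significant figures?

Propagation delay = 280 / 233000000 = 1.20172e-06 s.
BDP = R × t_prop = 380000000 × 1.20172e-06 = 456.652 bits.
In bytes: 456.652/8 = 57.08 bytes.

57.08 bytes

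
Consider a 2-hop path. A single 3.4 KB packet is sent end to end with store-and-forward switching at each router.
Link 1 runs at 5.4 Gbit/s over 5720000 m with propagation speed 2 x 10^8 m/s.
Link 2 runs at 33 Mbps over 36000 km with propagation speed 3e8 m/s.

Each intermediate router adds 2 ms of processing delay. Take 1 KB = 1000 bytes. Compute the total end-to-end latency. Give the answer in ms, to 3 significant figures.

L = 27200 bits.
Transmission delays (L/R per hop): 0.00503704, 0.824242 ms; sum = 0.829279 ms.
Propagation delays (d/s per hop): 28.6, 120 ms; sum = 148.6 ms.
Processing at 1 router(s): 1 × 2 ms = 2 ms.
End-to-end = 151 ms.

151 ms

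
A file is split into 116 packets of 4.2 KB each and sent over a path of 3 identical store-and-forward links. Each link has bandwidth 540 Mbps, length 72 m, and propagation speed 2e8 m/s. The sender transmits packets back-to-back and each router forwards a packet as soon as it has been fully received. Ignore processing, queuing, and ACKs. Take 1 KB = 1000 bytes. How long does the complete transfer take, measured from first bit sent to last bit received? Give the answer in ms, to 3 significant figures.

Per-hop transmission t_tx = L/R = 33600/540000000 = 0.0622222 ms.
Per-hop propagation t_prop = 72/200000000 = 0.00036 ms.
Pipeline fill: first packet needs 3·t_tx to clear all hops; remaining 115 packets each add one t_tx.
Total = (3+116-1)·t_tx + 3·t_prop = 118·0.0622222 + 3·0.00036 = 7.34 ms.

7.34 ms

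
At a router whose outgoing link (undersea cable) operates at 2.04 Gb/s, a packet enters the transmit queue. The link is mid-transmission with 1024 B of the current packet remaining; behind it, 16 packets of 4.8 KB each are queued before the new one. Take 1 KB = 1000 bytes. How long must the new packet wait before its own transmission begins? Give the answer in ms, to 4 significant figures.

Each queued packet: L/R = 38400/2040000000 = 0.0188235 ms.
16 queued → 0.301176 ms.
Plus remaining 8192 bits of current packet: 0.00401569 ms.
Queuing delay = 0.3052 ms.

0.3052 ms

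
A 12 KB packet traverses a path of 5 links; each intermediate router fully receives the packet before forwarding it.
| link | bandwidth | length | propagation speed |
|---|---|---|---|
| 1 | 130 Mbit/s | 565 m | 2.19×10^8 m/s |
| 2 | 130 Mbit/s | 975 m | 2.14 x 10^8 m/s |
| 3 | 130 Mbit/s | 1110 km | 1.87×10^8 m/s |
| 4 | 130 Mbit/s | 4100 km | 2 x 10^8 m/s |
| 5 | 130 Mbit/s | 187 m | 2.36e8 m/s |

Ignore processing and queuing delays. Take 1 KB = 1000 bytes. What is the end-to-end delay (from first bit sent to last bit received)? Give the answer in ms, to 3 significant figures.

30.1 ms

L = 96000 bits.
Transmission delay per hop = L/R = 96000/130000000 = 0.738462 ms; 5 hops → 3.69231 ms.
Propagation delays (d/s per hop): 0.00257991, 0.00455607, 5.93583, 20.5, 0.000792373 ms; sum = 26.4438 ms.
End-to-end = 30.1 ms.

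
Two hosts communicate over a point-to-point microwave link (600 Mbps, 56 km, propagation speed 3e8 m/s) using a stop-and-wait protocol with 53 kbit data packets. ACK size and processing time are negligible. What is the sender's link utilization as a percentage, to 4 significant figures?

t_tx = L/R = 53000/600000000 = 8.83333e-05 s.
t_prop = 56000/300000000 = 0.000186667 s; RTT = 0.000373333 s.
Cycle = t_tx + RTT = 0.000461667 s.
Utilization = t_tx / cycle = 8.83333e-05/0.000461667 = 19.13 %.

19.13 %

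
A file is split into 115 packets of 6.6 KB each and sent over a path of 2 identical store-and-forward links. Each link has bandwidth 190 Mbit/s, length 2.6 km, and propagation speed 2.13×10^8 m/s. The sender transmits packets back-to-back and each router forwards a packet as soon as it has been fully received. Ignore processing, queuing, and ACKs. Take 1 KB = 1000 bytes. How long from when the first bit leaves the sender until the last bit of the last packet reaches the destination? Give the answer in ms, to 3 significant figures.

Per-hop transmission t_tx = L/R = 52800/190000000 = 0.277895 ms.
Per-hop propagation t_prop = 2600/213000000 = 0.0122066 ms.
Pipeline fill: first packet needs 2·t_tx to clear all hops; remaining 114 packets each add one t_tx.
Total = (2+115-1)·t_tx + 2·t_prop = 116·0.277895 + 2·0.0122066 = 32.3 ms.

32.3 ms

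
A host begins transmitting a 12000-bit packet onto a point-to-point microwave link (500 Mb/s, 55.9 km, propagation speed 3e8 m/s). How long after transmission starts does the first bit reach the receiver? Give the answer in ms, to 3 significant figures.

0.186 ms

First bit experiences only propagation delay: d/s = 55900/300000000 = 0.186 ms.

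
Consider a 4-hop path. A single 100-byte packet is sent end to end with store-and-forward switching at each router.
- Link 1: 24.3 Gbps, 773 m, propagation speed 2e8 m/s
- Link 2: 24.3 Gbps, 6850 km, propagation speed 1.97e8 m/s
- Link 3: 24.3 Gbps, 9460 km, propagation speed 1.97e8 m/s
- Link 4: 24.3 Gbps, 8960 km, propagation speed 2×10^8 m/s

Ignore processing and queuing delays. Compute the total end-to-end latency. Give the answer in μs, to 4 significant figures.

L = 100 × 8 = 800 bits.
Transmission delay per hop = L/R = 800/24300000000 = 0.0329218 μs; 4 hops → 0.131687 μs.
Propagation delays (d/s per hop): 3.865, 34771.6, 48020.3, 44800 μs; sum = 127596 μs.
End-to-end = 127600 μs.

127600 μs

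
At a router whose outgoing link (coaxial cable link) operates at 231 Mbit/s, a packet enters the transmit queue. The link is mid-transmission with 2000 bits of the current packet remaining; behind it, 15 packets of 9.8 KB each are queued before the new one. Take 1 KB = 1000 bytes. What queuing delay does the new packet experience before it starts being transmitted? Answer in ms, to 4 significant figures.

5.100 ms

Each queued packet: L/R = 78400/231000000 = 0.339394 ms.
15 queued → 5.09091 ms.
Plus remaining 2000 bits of current packet: 0.00865801 ms.
Queuing delay = 5.100 ms.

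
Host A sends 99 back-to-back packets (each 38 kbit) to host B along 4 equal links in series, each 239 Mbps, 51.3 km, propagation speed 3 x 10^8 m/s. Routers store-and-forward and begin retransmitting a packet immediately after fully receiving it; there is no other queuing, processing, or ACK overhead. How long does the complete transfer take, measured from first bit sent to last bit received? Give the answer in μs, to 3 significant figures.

Per-hop transmission t_tx = L/R = 38000/239000000 = 158.996 μs.
Per-hop propagation t_prop = 51300/300000000 = 171 μs.
Pipeline fill: first packet needs 4·t_tx to clear all hops; remaining 98 packets each add one t_tx.
Total = (4+99-1)·t_tx + 4·t_prop = 102·158.996 + 4·171 = 16900 μs.

16900 μs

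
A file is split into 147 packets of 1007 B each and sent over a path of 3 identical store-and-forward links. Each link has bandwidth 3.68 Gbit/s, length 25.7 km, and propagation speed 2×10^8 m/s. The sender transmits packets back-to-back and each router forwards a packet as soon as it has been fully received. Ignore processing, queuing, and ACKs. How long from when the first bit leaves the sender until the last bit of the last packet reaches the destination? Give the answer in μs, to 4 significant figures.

711.7 μs

Per-hop transmission t_tx = L/R = 8056/3680000000 = 2.18913 μs.
Per-hop propagation t_prop = 25700/200000000 = 128.5 μs.
Pipeline fill: first packet needs 3·t_tx to clear all hops; remaining 146 packets each add one t_tx.
Total = (3+147-1)·t_tx + 3·t_prop = 149·2.18913 + 3·128.5 = 711.7 μs.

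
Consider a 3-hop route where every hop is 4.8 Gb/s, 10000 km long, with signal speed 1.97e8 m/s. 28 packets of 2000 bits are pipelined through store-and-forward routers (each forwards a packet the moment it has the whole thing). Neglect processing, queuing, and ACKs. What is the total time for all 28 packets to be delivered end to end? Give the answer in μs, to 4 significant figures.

152300 μs

Per-hop transmission t_tx = L/R = 2000/4800000000 = 0.416667 μs.
Per-hop propagation t_prop = 10000000/197000000 = 50761.4 μs.
Pipeline fill: first packet needs 3·t_tx to clear all hops; remaining 27 packets each add one t_tx.
Total = (3+28-1)·t_tx + 3·t_prop = 30·0.416667 + 3·50761.4 = 152300 μs.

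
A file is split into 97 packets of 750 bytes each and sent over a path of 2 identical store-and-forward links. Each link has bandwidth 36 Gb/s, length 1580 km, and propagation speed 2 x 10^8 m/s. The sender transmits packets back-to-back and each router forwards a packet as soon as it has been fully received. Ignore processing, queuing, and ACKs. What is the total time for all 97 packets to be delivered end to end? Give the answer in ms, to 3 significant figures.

15.8 ms

Per-hop transmission t_tx = L/R = 6000/36000000000 = 0.000166667 ms.
Per-hop propagation t_prop = 1580000/200000000 = 7.9 ms.
Pipeline fill: first packet needs 2·t_tx to clear all hops; remaining 96 packets each add one t_tx.
Total = (2+97-1)·t_tx + 2·t_prop = 98·0.000166667 + 2·7.9 = 15.8 ms.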